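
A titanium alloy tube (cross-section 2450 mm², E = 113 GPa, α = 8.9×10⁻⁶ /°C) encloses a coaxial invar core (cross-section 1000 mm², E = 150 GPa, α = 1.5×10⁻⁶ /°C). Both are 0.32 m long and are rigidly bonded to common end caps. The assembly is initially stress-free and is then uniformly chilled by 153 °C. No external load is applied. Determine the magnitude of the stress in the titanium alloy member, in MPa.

Both members must finish at the same length. With the larger α, the titanium alloy tends to over-contract; the plates restrain it, putting the titanium alloy in tension and the invar in compression. With no external load the two internal forces are equal and opposite, magnitude P.
Equating the net (thermal + elastic) strains gives |α₁ − α₂|·ΔT = P·[1/(A₁E₁) + 1/(A₂E₂)].
|α₁ − α₂|·ΔT = 7.4×10⁻⁶ × 153 = 0.001132.
1/(A₁E₁) + 1/(A₂E₂) = 1/(2450×113×10³) + 1/(1000×150×10³) = 1.028×10⁻⁸ N⁻¹.
P = 0.001132 / 1.028×10⁻⁸ = 110100 N = 110.1 kN.
σ_{titanium alloy} = P/A₁ = 110100/2450 = 44.96 MPa, tensile.

σ ≈ 45 MPa (tensile)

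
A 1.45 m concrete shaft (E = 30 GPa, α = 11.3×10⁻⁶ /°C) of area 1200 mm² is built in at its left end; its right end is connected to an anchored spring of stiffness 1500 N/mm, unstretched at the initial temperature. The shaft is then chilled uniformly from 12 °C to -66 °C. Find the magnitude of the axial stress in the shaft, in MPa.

If the spring were absent the shaft would shorten by αΔT L = 11.3×10⁻⁶ × 78 × 1450 = 1.278 mm.
With a force P in the spring, the elastic change of the shaft is PL/(AE) and that of the spring is P/k; compatibility requires their sum to equal δ_free.
P [ L/(AE) + 1/k ] = δ_free → P [ 1450/(1200×30×10³) + 1/(1500) ] = 1.278.
P = 1.278 / 0.0007069 = 1808 N.
σ = P/A = 1808/1200 = 1.507 MPa.

σ ≈ 1.51 MPa (tensile)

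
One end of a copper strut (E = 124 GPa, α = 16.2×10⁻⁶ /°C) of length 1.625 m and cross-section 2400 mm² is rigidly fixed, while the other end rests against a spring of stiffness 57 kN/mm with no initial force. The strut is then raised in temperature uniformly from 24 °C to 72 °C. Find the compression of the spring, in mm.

If the spring were absent the strut would lengthen by αΔT L = 16.2×10⁻⁶ × 48 × 1625 = 1.264 mm.
With a force P in the spring, the elastic change of the strut is PL/(AE) and that of the spring is P/k; compatibility requires their sum to equal δ_free.
P [ L/(AE) + 1/k ] = δ_free → P [ 1625/(2400×124×10³) + 1/(57×10³) ] = 1.264.
P = 1.264 / 2.3×10⁻⁵ = 54930 N.
Spring compression = P/k = 54930/(57×10³) = 0.9637 mm.

δ ≈ 0.964 mm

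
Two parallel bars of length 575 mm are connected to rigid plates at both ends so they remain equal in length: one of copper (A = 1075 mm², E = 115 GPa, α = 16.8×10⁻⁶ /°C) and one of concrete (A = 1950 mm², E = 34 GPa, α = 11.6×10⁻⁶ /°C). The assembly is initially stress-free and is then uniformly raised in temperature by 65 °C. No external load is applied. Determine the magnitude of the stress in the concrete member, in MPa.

σ ≈ 7.48 MPa (tensile)

Equilibrium of a rigid end plate with no external load gives equal and opposite internal forces ±P in the two members. Since α_{copper} > α_{concrete}, heating drives the copper into compression and the concrete into tension.
Setting the final lengths equal and cancelling L: (α₁ − α₂)ΔT = P/(A₁E₁) + P/(A₂E₂).
|α₁ − α₂|·ΔT = 5.2×10⁻⁶ × 65 = 0.000338.
1/(A₁E₁) + 1/(A₂E₂) = 1/(1075×115×10³) + 1/(1950×34×10³) = 2.317×10⁻⁸ N⁻¹.
P = 0.000338 / 2.317×10⁻⁸ = 14590 N = 14.59 kN.
σ_{concrete} = P/A₂ = 14590/1950 = 7.48 MPa, tensile.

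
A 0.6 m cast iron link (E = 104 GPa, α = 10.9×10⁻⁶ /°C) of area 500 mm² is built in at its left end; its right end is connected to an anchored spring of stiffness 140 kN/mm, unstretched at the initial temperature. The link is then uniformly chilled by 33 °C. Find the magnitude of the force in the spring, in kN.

If the spring were absent the link would shorten by αΔT L = 10.9×10⁻⁶ × 33 × 600 = 0.2158 mm.
Let P be the tensile force in the spring. The link extends elastically by PL/(AE) and the spring stretches by P/k; together these equal δ_free.
P [ L/(AE) + 1/k ] = δ_free → P [ 600/(500×104×10³) + 1/(140×10³) ] = 0.2158.
P = 0.2158 / 1.868×10⁻⁵ = 11550 N.

P ≈ 11.6 kN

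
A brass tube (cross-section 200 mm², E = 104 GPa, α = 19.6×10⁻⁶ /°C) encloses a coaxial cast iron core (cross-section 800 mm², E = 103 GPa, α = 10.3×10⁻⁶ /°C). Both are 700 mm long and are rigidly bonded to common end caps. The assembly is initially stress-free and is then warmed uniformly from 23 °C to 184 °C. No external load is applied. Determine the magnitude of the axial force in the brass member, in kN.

P ≈ 24.9 kN (compressive in the brass)

Both members must finish at the same length. With the larger α, the brass tends to over-expand; the plates restrain it, putting the brass in compression and the cast iron in tension. With no external load the two internal forces are equal and opposite, magnitude P.
Equating the net (thermal + elastic) strains gives |α₁ − α₂|·ΔT = P·[1/(A₁E₁) + 1/(A₂E₂)].
|α₁ − α₂|·ΔT = 9.3×10⁻⁶ × 161 = 0.001497.
1/(A₁E₁) + 1/(A₂E₂) = 1/(200×104×10³) + 1/(800×103×10³) = 6.021×10⁻⁸ N⁻¹.
So P = 0.001497 / 6.021×10⁻⁸ = 24.87 kN.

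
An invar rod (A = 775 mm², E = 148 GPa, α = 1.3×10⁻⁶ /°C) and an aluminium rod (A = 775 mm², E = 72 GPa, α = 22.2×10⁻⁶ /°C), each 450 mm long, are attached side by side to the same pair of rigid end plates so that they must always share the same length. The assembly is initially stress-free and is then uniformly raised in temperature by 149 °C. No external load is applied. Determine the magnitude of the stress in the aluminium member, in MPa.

σ ≈ 151 MPa (compressive)

Equilibrium of a rigid end plate with no external load gives equal and opposite internal forces ±P in the two members. Since α_{aluminium} > α_{invar}, heating drives the aluminium into compression and the invar into tension.
Equating the net (thermal + elastic) strains gives |α₁ − α₂|·ΔT = P·[1/(A₁E₁) + 1/(A₂E₂)].
|α₁ − α₂|·ΔT = 20.9×10⁻⁶ × 149 = 0.003114.
1/(A₁E₁) + 1/(A₂E₂) = 1/(775×148×10³) + 1/(775×72×10³) = 2.664×10⁻⁸ N⁻¹.
So P = 0.003114 / 2.664×10⁻⁸ = 116.9 kN.
σ_{aluminium} = P/A₂ = 116900/775 = 150.8 MPa, compressive.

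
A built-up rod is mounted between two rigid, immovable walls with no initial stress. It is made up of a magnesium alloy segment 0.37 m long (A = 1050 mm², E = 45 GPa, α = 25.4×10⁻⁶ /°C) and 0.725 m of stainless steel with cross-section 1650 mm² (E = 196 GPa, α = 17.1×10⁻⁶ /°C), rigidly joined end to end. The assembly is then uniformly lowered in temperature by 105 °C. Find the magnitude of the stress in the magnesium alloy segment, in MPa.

With the walls removed the bar would change length by δ_free = Σ αᵢΔT Lᵢ = 25.4×10⁻⁶×105×370 + 17.1×10⁻⁶×105×725 = 2.289 mm.
The walls prevent any net length change, so an axial force P (same in every segment) develops. Compatibility: P · Σ Lᵢ/(AᵢEᵢ) = δ_free.
The series flexibility is Σ Lᵢ/(AᵢEᵢ) = 370/(1050×45×10³) + 725/(1650×196×10³) = 1.007×10⁻⁵ mm/N.
P = 2.289 / 1.007×10⁻⁵ = 227200 N = 227.2 kN, tensile.
σ_{magnesium alloy} = P / A = 227200 / 1050 = 216.4 MPa.

σ ≈ 216 MPa (tensile)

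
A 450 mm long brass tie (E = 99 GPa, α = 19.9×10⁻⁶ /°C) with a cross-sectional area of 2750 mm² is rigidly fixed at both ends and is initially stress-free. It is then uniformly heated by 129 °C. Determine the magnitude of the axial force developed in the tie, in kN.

The ends cannot move, so σ = EαΔT = 99×10³ × 19.9×10⁻⁶ × 129 = 254.1 MPa.
Axial force P = σA = 254.1 × 2750 = 698900 N = 698.9 kN, compressive.

P ≈ 699 kN (compressive)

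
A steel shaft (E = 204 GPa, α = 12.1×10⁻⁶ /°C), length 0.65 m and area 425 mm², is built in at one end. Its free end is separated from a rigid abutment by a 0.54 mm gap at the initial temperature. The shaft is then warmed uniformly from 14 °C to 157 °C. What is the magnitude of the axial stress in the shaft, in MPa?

Unrestrained expansion: δ_free = αΔT L = 12.1×10⁻⁶ × 143 × 650 = 1.125 mm.
The gap closes (δ_free > 0.54 mm) and the wall then resists a further 1.125 − 0.54 = 0.5847 mm of expansion.
Compatibility: PL/(AE) = 0.5847 mm, so σ = P/A = E × (0.5847/650) = 183.5 MPa.

σ ≈ 184 MPa (compressive)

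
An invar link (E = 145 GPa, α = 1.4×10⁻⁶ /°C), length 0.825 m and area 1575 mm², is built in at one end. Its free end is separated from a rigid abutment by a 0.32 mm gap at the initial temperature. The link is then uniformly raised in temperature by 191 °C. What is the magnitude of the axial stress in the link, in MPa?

Unrestrained expansion: δ_free = αΔT L = 1.4×10⁻⁶ × 191 × 825 = 0.2206 mm.
This is smaller than the 0.32 mm clearance, so the link expands freely without reaching the stop — the stress is zero.

σ ≈ 0 MPa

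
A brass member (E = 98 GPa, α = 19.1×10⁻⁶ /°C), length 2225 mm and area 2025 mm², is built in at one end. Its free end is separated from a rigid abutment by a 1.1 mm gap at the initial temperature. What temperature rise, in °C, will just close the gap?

ΔT ≈ 25.9 °C

The gap closes when αΔT L = 1.1 mm, since the member is still unstressed at that instant.
ΔT = 1.1 / (19.1×10⁻⁶ × 2225) = 25.88 °C.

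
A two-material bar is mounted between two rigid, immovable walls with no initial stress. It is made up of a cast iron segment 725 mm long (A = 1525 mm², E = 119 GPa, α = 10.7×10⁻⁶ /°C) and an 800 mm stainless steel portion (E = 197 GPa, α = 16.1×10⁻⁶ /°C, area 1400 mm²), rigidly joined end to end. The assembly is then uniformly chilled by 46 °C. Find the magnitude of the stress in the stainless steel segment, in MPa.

σ ≈ 98.3 MPa (tensile)

With the walls removed the bar would change length by δ_free = Σ αᵢΔT Lᵢ = 10.7×10⁻⁶×46×725 + 16.1×10⁻⁶×46×800 = 0.9493 mm.
Since the ends are fixed, an axial force P builds up, equal in every segment, with P · Σ Lᵢ/(AᵢEᵢ) = δ_free.
The series flexibility is Σ Lᵢ/(AᵢEᵢ) = 725/(1525×119×10³) + 800/(1400×197×10³) = 6.896×10⁻⁶ mm/N.
So P = 0.9493 / 6.896×10⁻⁶ = 137.7 kN, tensile.
σ_{stainless steel} = P / A = 137700 / 1400 = 98.34 MPa.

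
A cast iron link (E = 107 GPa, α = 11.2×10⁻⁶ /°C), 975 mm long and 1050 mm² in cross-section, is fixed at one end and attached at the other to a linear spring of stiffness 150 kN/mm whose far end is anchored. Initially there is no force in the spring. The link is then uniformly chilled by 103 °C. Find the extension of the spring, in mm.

The unrestrained thermal change is αΔT L = 11.2×10⁻⁶ × 103 × 975 = 1.125 mm.
With a force P in the spring, the elastic change of the link is PL/(AE) and that of the spring is P/k; compatibility requires their sum to equal δ_free.
So P = δ_free / [L/(AE) + 1/k] = 1.125 / [ 975/(1050×107×10³) + 1/(150×10³) ].
P = 1.125 / 1.534×10⁻⁵ = 73300 N.
Spring extension = P/k = 73300/(150×10³) = 0.4887 mm.

δ ≈ 0.489 mm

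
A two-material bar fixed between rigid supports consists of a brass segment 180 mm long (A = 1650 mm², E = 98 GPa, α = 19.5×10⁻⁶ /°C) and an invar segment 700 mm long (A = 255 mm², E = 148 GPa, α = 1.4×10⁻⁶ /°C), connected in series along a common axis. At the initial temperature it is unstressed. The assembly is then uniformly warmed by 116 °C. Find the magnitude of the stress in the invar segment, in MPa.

With the walls removed the bar would change length by δ_free = Σ αᵢΔT Lᵢ = 19.5×10⁻⁶×116×180 + 1.4×10⁻⁶×116×700 = 0.5208 mm.
Since the ends are fixed, an axial force P builds up, equal in every segment, with P · Σ Lᵢ/(AᵢEᵢ) = δ_free.
The series flexibility is Σ Lᵢ/(AᵢEᵢ) = 180/(1650×98×10³) + 700/(255×148×10³) = 1.966×10⁻⁵ mm/N.
Hence P = δ_free / Σ(L/AE) = 0.5208/1.966×10⁻⁵ = 26.49 kN (compressive).
σ_{invar} = P / A = 26490 / 255 = 103.9 MPa.

σ ≈ 104 MPa (compressive)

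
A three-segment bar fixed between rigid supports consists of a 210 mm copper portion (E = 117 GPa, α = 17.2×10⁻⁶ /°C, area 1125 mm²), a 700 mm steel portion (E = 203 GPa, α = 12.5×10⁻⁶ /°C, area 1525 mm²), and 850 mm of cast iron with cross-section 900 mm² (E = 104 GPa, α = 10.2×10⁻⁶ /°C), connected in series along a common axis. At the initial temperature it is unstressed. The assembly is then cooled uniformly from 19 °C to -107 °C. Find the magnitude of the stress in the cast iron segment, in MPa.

Free thermal contraction of the whole bar: Σ αᵢΔT Lᵢ = 17.2×10⁻⁶×126×210 + 12.5×10⁻⁶×126×700 + 10.2×10⁻⁶×126×850 = 2.65 mm.
The rigid supports impose zero overall length change; the single axial force P common to all segments must satisfy P Σ Lᵢ/(AᵢEᵢ) = δ_free.
The series flexibility is Σ Lᵢ/(AᵢEᵢ) = 210/(1125×117×10³) + 700/(1525×203×10³) + 850/(900×104×10³) = 1.294×10⁻⁵ mm/N.
So P = 2.65 / 1.294×10⁻⁵ = 204.8 kN, tensile.
σ_{cast iron} = P / A = 204800 / 900 = 227.6 MPa.

σ ≈ 228 MPa (tensile)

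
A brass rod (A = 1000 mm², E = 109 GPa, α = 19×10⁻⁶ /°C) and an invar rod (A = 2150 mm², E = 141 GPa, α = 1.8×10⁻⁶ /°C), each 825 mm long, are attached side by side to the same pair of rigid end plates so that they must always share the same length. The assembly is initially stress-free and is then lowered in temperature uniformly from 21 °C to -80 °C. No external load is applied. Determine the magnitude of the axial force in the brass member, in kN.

Both members must finish at the same length. With the larger α, the brass tends to over-contract; the plates restrain it, putting the brass in tension and the invar in compression. With no external load the two internal forces are equal and opposite, magnitude P.
Equating the net (thermal + elastic) strains gives |α₁ − α₂|·ΔT = P·[1/(A₁E₁) + 1/(A₂E₂)].
|α₁ − α₂|·ΔT = 17.2×10⁻⁶ × 101 = 0.001737.
1/(A₁E₁) + 1/(A₂E₂) = 1/(1000×109×10³) + 1/(2150×141×10³) = 1.247×10⁻⁸ N⁻¹.
So P = 0.001737 / 1.247×10⁻⁸ = 139.3 kN.

P ≈ 139 kN (tensile in the brass)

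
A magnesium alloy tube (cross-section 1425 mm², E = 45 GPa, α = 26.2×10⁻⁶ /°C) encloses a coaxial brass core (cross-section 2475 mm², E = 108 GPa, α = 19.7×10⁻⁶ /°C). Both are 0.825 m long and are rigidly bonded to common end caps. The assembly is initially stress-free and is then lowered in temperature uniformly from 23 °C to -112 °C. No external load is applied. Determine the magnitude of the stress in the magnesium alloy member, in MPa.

σ ≈ 31.8 MPa (tensile)

The magnesium alloy has the larger α, so on cooling it would change length more than the brass if both were free. The rigid plates force a common final length, so the magnesium alloy is put into tension and the brass into compression, with equal and opposite forces P (no external load).
Compatibility of the two members (thermal + elastic change equal): (α₁ − α₂)ΔT = P·[1/(A₁E₁) + 1/(A₂E₂)].
|α₁ − α₂|·ΔT = 6.5×10⁻⁶ × 135 = 0.0008775.
1/(A₁E₁) + 1/(A₂E₂) = 1/(1425×45×10³) + 1/(2475×108×10³) = 1.934×10⁻⁸ N⁻¹.
P = 0.0008775 / 1.934×10⁻⁸ = 45380 N = 45.38 kN.
σ_{magnesium alloy} = P/A₁ = 45380/1425 = 31.85 MPa, tensile.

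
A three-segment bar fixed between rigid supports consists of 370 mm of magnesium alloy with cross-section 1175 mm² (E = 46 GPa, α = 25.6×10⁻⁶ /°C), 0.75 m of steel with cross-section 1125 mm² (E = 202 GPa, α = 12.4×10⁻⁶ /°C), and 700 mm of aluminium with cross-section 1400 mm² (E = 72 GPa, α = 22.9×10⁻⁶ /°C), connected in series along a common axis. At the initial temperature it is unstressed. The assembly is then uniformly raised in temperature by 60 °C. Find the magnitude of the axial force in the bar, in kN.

With the walls removed the bar would change length by δ_free = Σ αᵢΔT Lᵢ = 25.6×10⁻⁶×60×370 + 12.4×10⁻⁶×60×750 + 22.9×10⁻⁶×60×700 = 2.088 mm.
The walls prevent any net length change, so an axial force P (same in every segment) develops. Compatibility: P · Σ Lᵢ/(AᵢEᵢ) = δ_free.
The series flexibility is Σ Lᵢ/(AᵢEᵢ) = 370/(1175×46×10³) + 750/(1125×202×10³) + 700/(1400×72×10³) = 1.709×10⁻⁵ mm/N.
Hence P = δ_free / Σ(L/AE) = 2.088/1.709×10⁻⁵ = 122.2 kN (compressive).

P ≈ 122 kN (compressive)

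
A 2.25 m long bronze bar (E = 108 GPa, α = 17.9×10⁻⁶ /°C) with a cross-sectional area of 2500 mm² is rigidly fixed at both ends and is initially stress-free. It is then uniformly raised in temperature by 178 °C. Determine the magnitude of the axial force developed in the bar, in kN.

The ends cannot move, so σ = EαΔT = 108×10³ × 17.9×10⁻⁶ × 178 = 344.1 MPa.
Then P = σA = 344.1 × 2500 mm² = 860.3 kN, compressive.

P ≈ 860 kN (compressive)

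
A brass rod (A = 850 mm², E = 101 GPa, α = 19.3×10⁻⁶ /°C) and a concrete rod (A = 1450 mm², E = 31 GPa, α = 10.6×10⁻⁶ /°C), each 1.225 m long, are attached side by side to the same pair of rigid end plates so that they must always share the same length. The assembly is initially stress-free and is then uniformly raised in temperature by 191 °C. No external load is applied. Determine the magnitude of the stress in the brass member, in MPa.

σ ≈ 57.7 MPa (compressive)

Equilibrium of a rigid end plate with no external load gives equal and opposite internal forces ±P in the two members. Since α_{brass} > α_{concrete}, heating drives the brass into compression and the concrete into tension.
Setting the final lengths equal and cancelling L: (α₁ − α₂)ΔT = P/(A₁E₁) + P/(A₂E₂).
|α₁ − α₂|·ΔT = 8.7×10⁻⁶ × 191 = 0.001662.
1/(A₁E₁) + 1/(A₂E₂) = 1/(850×101×10³) + 1/(1450×31×10³) = 3.39×10⁻⁸ N⁻¹.
P = 0.001662 / 3.39×10⁻⁸ = 49020 N = 49.02 kN.
σ_{brass} = P/A₁ = 49020/850 = 57.68 MPa, compressive.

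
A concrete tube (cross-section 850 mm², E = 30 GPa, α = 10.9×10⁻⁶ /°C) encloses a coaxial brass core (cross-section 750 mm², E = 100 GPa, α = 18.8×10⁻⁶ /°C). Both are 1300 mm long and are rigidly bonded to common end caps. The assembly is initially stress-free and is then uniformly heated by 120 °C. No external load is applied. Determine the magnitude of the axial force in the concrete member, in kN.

P ≈ 18 kN (tensile in the concrete)

Both members must finish at the same length. With the larger α, the brass tends to over-expand; the plates restrain it, putting the brass in compression and the concrete in tension. With no external load the two internal forces are equal and opposite, magnitude P.
Compatibility of the two members (thermal + elastic change equal): (α₁ − α₂)ΔT = P·[1/(A₁E₁) + 1/(A₂E₂)].
|α₁ − α₂|·ΔT = 7.9×10⁻⁶ × 120 = 0.000948.
1/(A₁E₁) + 1/(A₂E₂) = 1/(850×30×10³) + 1/(750×100×10³) = 5.255×10⁻⁸ N⁻¹.
So P = 0.000948 / 5.255×10⁻⁸ = 18.04 kN.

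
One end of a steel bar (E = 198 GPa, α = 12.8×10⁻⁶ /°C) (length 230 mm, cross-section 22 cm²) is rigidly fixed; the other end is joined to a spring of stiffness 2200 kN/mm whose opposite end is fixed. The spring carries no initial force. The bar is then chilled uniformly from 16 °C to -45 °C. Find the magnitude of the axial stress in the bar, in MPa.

σ ≈ 83.1 MPa (tensile)

The unrestrained thermal change is αΔT L = 12.8×10⁻⁶ × 61 × 230 = 0.1796 mm.
Let P be the tensile force in the spring. The bar extends elastically by PL/(AE) and the spring stretches by P/k; together these equal δ_free.
So P = δ_free / [L/(AE) + 1/k] = 0.1796 / [ 230/(2200×198×10³) + 1/(2200×10³) ].
P = 0.1796 / 9.826×10⁻⁷ = 182800 N.
σ = P/A = 182800/2200 = 83.08 MPa.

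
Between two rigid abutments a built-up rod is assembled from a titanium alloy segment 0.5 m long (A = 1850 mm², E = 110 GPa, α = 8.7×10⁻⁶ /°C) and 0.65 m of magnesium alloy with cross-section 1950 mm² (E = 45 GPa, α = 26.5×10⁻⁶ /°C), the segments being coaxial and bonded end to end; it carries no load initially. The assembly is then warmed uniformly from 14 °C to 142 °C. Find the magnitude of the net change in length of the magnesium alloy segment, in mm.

|ΔL| ≈ 0.131 mm

With the walls removed the bar would change length by δ_free = Σ αᵢΔT Lᵢ = 8.7×10⁻⁶×128×500 + 26.5×10⁻⁶×128×650 = 2.762 mm.
The walls prevent any net length change, so an axial force P (same in every segment) develops. Compatibility: P · Σ Lᵢ/(AᵢEᵢ) = δ_free.
The series flexibility is Σ Lᵢ/(AᵢEᵢ) = 500/(1850×110×10³) + 650/(1950×45×10³) = 9.864×10⁻⁶ mm/N.
So P = 2.762 / 9.864×10⁻⁶ = 280 kN, compressive.
For the magnesium alloy segment, free thermal change = 26.5×10⁻⁶×128×650 = 2.205 mm and elastic change from P = 280000×650/(1950×45×10³) = 2.074 mm; these oppose, so the net change is 0.131 mm (segment lengthens).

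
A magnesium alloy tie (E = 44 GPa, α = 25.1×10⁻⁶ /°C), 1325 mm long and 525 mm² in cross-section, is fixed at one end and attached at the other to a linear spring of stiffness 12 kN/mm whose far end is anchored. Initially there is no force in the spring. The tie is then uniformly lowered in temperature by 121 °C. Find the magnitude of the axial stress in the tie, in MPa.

The unrestrained thermal change is αΔT L = 25.1×10⁻⁶ × 121 × 1325 = 4.024 mm.
With a force P in the spring, the elastic change of the tie is PL/(AE) and that of the spring is P/k; compatibility requires their sum to equal δ_free.
So P = δ_free / [L/(AE) + 1/k] = 4.024 / [ 1325/(525×44×10³) + 1/(12×10³) ].
P = 4.024 / 0.0001407 = 28600 N.
σ = P/A = 28600/525 = 54.48 MPa.

σ ≈ 54.5 MPa (tensile)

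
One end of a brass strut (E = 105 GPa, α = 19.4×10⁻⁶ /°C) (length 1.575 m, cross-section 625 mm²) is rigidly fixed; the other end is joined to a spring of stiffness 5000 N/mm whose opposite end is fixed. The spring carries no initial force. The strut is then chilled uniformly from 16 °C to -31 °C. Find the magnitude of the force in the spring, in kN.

P ≈ 6.41 kN

If the spring were absent the strut would shorten by αΔT L = 19.4×10⁻⁶ × 47 × 1575 = 1.436 mm.
With a force P in the spring, the elastic change of the strut is PL/(AE) and that of the spring is P/k; compatibility requires their sum to equal δ_free.
P [ L/(AE) + 1/k ] = δ_free → P [ 1575/(625×105×10³) + 1/(5000) ] = 1.436.
P = 1.436 / 0.000224 = 6411 N.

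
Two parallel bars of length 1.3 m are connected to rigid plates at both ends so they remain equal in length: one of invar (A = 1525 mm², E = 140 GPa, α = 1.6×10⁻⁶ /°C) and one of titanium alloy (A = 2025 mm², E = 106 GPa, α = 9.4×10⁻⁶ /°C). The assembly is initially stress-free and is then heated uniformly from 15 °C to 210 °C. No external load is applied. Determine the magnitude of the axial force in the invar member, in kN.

P ≈ 163 kN (tensile in the invar)

The titanium alloy has the larger α, so on heating it would change length more than the invar if both were free. The rigid plates force a common final length, so the titanium alloy is put into compression and the invar into tension, with equal and opposite forces P (no external load).
Setting the final lengths equal and cancelling L: (α₁ − α₂)ΔT = P/(A₁E₁) + P/(A₂E₂).
|α₁ − α₂|·ΔT = 7.8×10⁻⁶ × 195 = 0.001521.
1/(A₁E₁) + 1/(A₂E₂) = 1/(1525×140×10³) + 1/(2025×106×10³) = 9.343×10⁻⁹ N⁻¹.
So P = 0.001521 / 9.343×10⁻⁹ = 162.8 kN.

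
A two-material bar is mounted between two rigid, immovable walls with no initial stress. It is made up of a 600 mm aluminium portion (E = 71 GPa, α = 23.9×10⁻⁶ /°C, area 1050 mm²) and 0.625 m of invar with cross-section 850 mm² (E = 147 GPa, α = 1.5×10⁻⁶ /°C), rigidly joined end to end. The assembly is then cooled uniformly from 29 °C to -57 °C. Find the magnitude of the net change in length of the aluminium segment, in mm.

|ΔL| ≈ 0.423 mm

Free thermal contraction of the whole bar: Σ αᵢΔT Lᵢ = 23.9×10⁻⁶×86×600 + 1.5×10⁻⁶×86×625 = 1.314 mm.
The rigid supports impose zero overall length change; the single axial force P common to all segments must satisfy P Σ Lᵢ/(AᵢEᵢ) = δ_free.
The series flexibility is Σ Lᵢ/(AᵢEᵢ) = 600/(1050×71×10³) + 625/(850×147×10³) = 1.305×10⁻⁵ mm/N.
So P = 1.314 / 1.305×10⁻⁵ = 100.7 kN, tensile.
For the aluminium segment, free thermal change = 23.9×10⁻⁶×86×600 = 1.233 mm and elastic change from P = 100700×600/(1050×71×10³) = 0.8103 mm; these oppose, so the net change is 0.423 mm (segment shortens).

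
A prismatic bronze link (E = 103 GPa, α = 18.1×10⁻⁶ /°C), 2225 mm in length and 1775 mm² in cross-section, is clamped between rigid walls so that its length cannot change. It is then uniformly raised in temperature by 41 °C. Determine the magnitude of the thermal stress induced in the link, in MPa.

With length fixed, the mechanical strain must cancel the thermal strain αΔT = 18.1×10⁻⁶ × 41 = 742.1×10⁻⁶.
σ = EαΔT = 103×10³ × 18.1×10⁻⁶ × 41 = 76.44 MPa (compressive; the link is trying to expand).

σ ≈ 76.4 MPa (compressive)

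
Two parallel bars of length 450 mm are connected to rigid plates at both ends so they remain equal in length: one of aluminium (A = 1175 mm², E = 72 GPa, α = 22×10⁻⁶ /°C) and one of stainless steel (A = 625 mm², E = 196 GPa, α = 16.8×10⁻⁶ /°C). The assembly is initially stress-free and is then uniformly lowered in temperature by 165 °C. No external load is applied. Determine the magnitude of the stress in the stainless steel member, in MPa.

σ ≈ 68.7 MPa (compressive)

Equilibrium of a rigid end plate with no external load gives equal and opposite internal forces ±P in the two members. Since α_{aluminium} > α_{stainless steel}, cooling drives the aluminium into tension and the stainless steel into compression.
Setting the final lengths equal and cancelling L: (α₁ − α₂)ΔT = P/(A₁E₁) + P/(A₂E₂).
|α₁ − α₂|·ΔT = 5.2×10⁻⁶ × 165 = 0.000858.
1/(A₁E₁) + 1/(A₂E₂) = 1/(1175×72×10³) + 1/(625×196×10³) = 1.998×10⁻⁸ N⁻¹.
So P = 0.000858 / 1.998×10⁻⁸ = 42.94 kN.
σ_{stainless steel} = P/A₂ = 42940/625 = 68.7 MPa, compressive.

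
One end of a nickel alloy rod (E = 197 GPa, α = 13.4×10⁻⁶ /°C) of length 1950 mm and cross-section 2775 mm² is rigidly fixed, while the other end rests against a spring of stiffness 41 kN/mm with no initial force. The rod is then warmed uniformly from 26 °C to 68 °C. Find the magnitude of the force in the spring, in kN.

P ≈ 39.3 kN

If the spring were absent the rod would lengthen by αΔT L = 13.4×10⁻⁶ × 42 × 1950 = 1.097 mm.
Let P be the compressive force at the spring. The rod shortens elastically by PL/(AE) and the spring compresses by P/k; together these equal δ_free.
So P = δ_free / [L/(AE) + 1/k] = 1.097 / [ 1950/(2775×197×10³) + 1/(41×10³) ].
P = 1.097 / 2.796×10⁻⁵ = 39250 N.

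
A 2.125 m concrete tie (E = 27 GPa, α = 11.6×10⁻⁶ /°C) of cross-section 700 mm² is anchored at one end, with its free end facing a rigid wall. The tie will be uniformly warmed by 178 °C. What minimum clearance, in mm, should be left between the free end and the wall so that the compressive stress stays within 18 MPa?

g ≈ 2.97 mm

With no wall the tie would lengthen by αΔT L = 11.6×10⁻⁶ × 178 × 2125 = 4.388 mm.
A stress of 18 MPa corresponds to the wall pushing the tie back by σL/E = 18×2125/(27×10³) = 1.417 mm.
So the gap has to take up the difference, g_min = δ_free − σL/E = 4.388 − 1.417 = 2.971 mm.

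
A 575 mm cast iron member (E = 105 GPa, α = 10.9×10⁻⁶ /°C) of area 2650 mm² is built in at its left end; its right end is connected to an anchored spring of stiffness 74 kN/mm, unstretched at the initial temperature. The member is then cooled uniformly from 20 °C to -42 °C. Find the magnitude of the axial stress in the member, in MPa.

Free thermal contraction: δ_free = αΔT L = 10.9×10⁻⁶ × 62 × 575 = 0.3886 mm.
Let P be the tensile force in the spring. The member extends elastically by PL/(AE) and the spring stretches by P/k; together these equal δ_free.
P [ L/(AE) + 1/k ] = δ_free → P [ 575/(2650×105×10³) + 1/(74×10³) ] = 0.3886.
P = 0.3886 / 1.558×10⁻⁵ = 24940 N.
σ = P/A = 24940/2650 = 9.412 MPa.

σ ≈ 9.41 MPa (tensile)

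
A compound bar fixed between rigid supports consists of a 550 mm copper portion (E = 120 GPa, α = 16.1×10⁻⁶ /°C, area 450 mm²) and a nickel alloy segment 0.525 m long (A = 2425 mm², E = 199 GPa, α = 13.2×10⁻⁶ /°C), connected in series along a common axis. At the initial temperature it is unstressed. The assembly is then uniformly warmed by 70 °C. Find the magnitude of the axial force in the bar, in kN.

P ≈ 98 kN (compressive)

If the supports were absent, the total length change would be Σ αᵢΔT Lᵢ = 16.1×10⁻⁶×70×550 + 13.2×10⁻⁶×70×525 = 1.105 mm.
Since the ends are fixed, an axial force P builds up, equal in every segment, with P · Σ Lᵢ/(AᵢEᵢ) = δ_free.
The series flexibility is Σ Lᵢ/(AᵢEᵢ) = 550/(450×120×10³) + 525/(2425×199×10³) = 1.127×10⁻⁵ mm/N.
So P = 1.105 / 1.127×10⁻⁵ = 98.02 kN, compressive.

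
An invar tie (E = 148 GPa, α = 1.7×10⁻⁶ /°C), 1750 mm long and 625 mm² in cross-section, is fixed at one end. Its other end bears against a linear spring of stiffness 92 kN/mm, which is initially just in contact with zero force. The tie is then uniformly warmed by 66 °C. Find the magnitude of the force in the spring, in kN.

Free thermal expansion: δ_free = αΔT L = 1.7×10⁻⁶ × 66 × 1750 = 0.1963 mm.
Let P be the compressive force at the spring. The tie shortens elastically by PL/(AE) and the spring compresses by P/k; together these equal δ_free.
So P = δ_free / [L/(AE) + 1/k] = 0.1963 / [ 1750/(625×148×10³) + 1/(92×10³) ].
P = 0.1963 / 2.979×10⁻⁵ = 6591 N.

P ≈ 6.59 kN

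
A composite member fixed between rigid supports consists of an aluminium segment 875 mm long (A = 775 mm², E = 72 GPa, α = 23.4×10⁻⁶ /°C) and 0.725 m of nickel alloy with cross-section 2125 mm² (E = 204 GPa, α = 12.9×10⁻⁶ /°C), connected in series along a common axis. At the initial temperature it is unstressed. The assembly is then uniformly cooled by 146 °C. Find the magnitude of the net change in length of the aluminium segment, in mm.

|ΔL| ≈ 0.946 mm

If the supports were absent, the total length change would be Σ αᵢΔT Lᵢ = 23.4×10⁻⁶×146×875 + 12.9×10⁻⁶×146×725 = 4.355 mm.
The walls prevent any net length change, so an axial force P (same in every segment) develops. Compatibility: P · Σ Lᵢ/(AᵢEᵢ) = δ_free.
Σ Lᵢ/(AᵢEᵢ) = 875/(775×72×10³) + 725/(2125×204×10³) = 1.735×10⁻⁵ mm/N.
Hence P = δ_free / Σ(L/AE) = 4.355/1.735×10⁻⁵ = 250.9 kN (tensile).
For the aluminium segment, free thermal change = 23.4×10⁻⁶×146×875 = 2.989 mm and elastic change from P = 250900×875/(775×72×10³) = 3.935 mm; these oppose, so the net change is 0.946 mm (segment lengthens).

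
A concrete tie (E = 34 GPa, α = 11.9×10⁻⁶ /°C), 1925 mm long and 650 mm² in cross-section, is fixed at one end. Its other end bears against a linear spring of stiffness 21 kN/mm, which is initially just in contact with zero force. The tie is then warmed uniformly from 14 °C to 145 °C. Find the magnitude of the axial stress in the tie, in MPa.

σ ≈ 34.3 MPa (compressive)

Free thermal expansion: δ_free = αΔT L = 11.9×10⁻⁶ × 131 × 1925 = 3.001 mm.
With a force P in the spring, the elastic change of the tie is PL/(AE) and that of the spring is P/k; compatibility requires their sum to equal δ_free.
P [ L/(AE) + 1/k ] = δ_free → P [ 1925/(650×34×10³) + 1/(21×10³) ] = 3.001.
P = 3.001 / 0.0001347 = 22270 N.
σ = P/A = 22270/650 = 34.27 MPa.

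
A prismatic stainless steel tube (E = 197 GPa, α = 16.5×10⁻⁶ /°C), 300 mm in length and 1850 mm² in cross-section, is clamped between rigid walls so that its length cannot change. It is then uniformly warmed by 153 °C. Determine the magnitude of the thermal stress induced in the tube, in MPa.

σ ≈ 497 MPa (compressive)

The supports are rigid, so the total axial strain is zero. The restrained thermal strain is ε = αΔT = 16.5×10⁻⁶ × 153 = 2524.5×10⁻⁶.
Hence σ = E·αΔT = 197×10³ × 2524.5×10⁻⁶ = 497.3 MPa, compressive.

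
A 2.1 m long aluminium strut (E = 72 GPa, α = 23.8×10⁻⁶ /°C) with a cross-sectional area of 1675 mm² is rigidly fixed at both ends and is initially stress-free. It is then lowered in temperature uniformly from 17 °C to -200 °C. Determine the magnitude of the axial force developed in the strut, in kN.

P ≈ 623 kN (tensile)

Full restraint means ε = 0, so the stress is σ = EαΔT = 72×10³ × 23.8×10⁻⁶ × 217 = 371.9 MPa.
P = AEαΔT = 1675 × 72×10³ × 23.8×10⁻⁶ × 217 = 622.9 kN (tensile).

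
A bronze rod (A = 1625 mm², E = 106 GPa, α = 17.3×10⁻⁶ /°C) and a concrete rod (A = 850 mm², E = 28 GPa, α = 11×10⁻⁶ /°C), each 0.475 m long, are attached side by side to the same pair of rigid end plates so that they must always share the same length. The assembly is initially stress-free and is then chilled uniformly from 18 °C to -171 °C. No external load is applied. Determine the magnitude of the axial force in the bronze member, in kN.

P ≈ 24.9 kN (tensile in the bronze)

Equilibrium of a rigid end plate with no external load gives equal and opposite internal forces ±P in the two members. Since α_{bronze} > α_{concrete}, cooling drives the bronze into tension and the concrete into compression.
Equating the net (thermal + elastic) strains gives |α₁ − α₂|·ΔT = P·[1/(A₁E₁) + 1/(A₂E₂)].
|α₁ − α₂|·ΔT = 6.3×10⁻⁶ × 189 = 0.001191.
1/(A₁E₁) + 1/(A₂E₂) = 1/(1625×106×10³) + 1/(850×28×10³) = 4.782×10⁻⁸ N⁻¹.
So P = 0.001191 / 4.782×10⁻⁸ = 24.9 kN.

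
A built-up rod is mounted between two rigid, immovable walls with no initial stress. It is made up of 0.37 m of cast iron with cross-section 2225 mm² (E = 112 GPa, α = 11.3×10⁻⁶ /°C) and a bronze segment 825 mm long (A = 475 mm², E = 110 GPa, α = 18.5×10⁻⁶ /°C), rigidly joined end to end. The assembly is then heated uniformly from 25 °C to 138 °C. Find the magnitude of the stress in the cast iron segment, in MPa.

σ ≈ 57.2 MPa (compressive)

With the walls removed the bar would change length by δ_free = Σ αᵢΔT Lᵢ = 11.3×10⁻⁶×113×370 + 18.5×10⁻⁶×113×825 = 2.197 mm.
The rigid supports impose zero overall length change; the single axial force P common to all segments must satisfy P Σ Lᵢ/(AᵢEᵢ) = δ_free.
The series flexibility is Σ Lᵢ/(AᵢEᵢ) = 370/(2225×112×10³) + 825/(475×110×10³) = 1.727×10⁻⁵ mm/N.
Hence P = δ_free / Σ(L/AE) = 2.197/1.727×10⁻⁵ = 127.2 kN (compressive).
σ_{cast iron} = P / A = 127200 / 2225 = 57.16 MPa.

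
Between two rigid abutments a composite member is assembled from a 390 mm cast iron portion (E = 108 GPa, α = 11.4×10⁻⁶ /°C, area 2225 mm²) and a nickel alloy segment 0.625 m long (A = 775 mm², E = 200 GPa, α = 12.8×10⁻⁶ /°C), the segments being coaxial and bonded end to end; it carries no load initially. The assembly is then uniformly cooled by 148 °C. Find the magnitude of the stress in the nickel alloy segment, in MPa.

If the supports were absent, the total length change would be Σ αᵢΔT Lᵢ = 11.4×10⁻⁶×148×390 + 12.8×10⁻⁶×148×625 = 1.842 mm.
The rigid supports impose zero overall length change; the single axial force P common to all segments must satisfy P Σ Lᵢ/(AᵢEᵢ) = δ_free.
Σ Lᵢ/(AᵢEᵢ) = 390/(2225×108×10³) + 625/(775×200×10³) = 5.655×10⁻⁶ mm/N.
So P = 1.842 / 5.655×10⁻⁶ = 325.7 kN, tensile.
σ_{nickel alloy} = P / A = 325700 / 775 = 420.3 MPa.

σ ≈ 420 MPa (tensile)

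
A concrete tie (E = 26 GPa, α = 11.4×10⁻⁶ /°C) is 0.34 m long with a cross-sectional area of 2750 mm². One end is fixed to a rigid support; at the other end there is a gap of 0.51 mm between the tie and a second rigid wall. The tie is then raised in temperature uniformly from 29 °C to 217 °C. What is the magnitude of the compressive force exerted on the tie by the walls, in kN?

P ≈ 46 kN

Unrestrained expansion: δ_free = αΔT L = 11.4×10⁻⁶ × 188 × 340 = 0.7287 mm.
After closing the 0.51 mm clearance, 0.7287 − 0.51 = 0.2187 mm of expansion remains to be suppressed by the wall.
Compatibility: PL/(AE) = 0.2187 mm, so σ = P/A = E × (0.2187/340) = 16.72 MPa.
P = σA = 16.72 × 2750 = 45.99 kN.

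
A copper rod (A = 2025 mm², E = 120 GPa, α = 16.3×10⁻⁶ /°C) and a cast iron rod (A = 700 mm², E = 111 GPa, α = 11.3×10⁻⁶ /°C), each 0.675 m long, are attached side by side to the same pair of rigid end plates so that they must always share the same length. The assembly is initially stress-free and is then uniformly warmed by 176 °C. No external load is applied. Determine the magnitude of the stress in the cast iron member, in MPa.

Equilibrium of a rigid end plate with no external load gives equal and opposite internal forces ±P in the two members. Since α_{copper} > α_{cast iron}, heating drives the copper into compression and the cast iron into tension.
Setting the final lengths equal and cancelling L: (α₁ − α₂)ΔT = P/(A₁E₁) + P/(A₂E₂).
|α₁ − α₂|·ΔT = 5×10⁻⁶ × 176 = 0.00088.
1/(A₁E₁) + 1/(A₂E₂) = 1/(2025×120×10³) + 1/(700×111×10³) = 1.699×10⁻⁸ N⁻¹.
So P = 0.00088 / 1.699×10⁻⁸ = 51.81 kN.
σ_{cast iron} = P/A₂ = 51810/700 = 74.01 MPa, tensile.

σ ≈ 74 MPa (tensile)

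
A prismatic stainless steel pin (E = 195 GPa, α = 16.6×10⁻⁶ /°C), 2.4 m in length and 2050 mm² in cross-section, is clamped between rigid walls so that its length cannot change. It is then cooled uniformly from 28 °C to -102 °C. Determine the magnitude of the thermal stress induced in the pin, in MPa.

With length fixed, the mechanical strain must cancel the thermal strain αΔT = 16.6×10⁻⁶ × 130 = 2158×10⁻⁶.
σ = EαΔT = 195×10³ × 16.6×10⁻⁶ × 130 = 420.8 MPa (tensile; the pin is trying to contract).

σ ≈ 421 MPa (tensile)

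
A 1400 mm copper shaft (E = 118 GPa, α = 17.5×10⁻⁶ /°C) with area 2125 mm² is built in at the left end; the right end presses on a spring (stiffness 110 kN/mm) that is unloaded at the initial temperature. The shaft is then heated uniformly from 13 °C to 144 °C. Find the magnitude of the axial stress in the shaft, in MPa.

σ ≈ 103 MPa (compressive)

Free thermal expansion: δ_free = αΔT L = 17.5×10⁻⁶ × 131 × 1400 = 3.209 mm.
With a force P in the spring, the elastic change of the shaft is PL/(AE) and that of the spring is P/k; compatibility requires their sum to equal δ_free.
So P = δ_free / [L/(AE) + 1/k] = 3.209 / [ 1400/(2125×118×10³) + 1/(110×10³) ].
P = 3.209 / 1.467×10⁻⁵ = 218700 N.
σ = P/A = 218700/2125 = 102.9 MPa.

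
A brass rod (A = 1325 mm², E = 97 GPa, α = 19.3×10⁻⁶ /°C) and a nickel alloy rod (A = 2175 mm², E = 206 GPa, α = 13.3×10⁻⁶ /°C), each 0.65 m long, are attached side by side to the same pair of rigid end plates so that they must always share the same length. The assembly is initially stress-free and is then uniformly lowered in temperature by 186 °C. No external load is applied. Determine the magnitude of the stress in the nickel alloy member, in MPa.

Both members must finish at the same length. With the larger α, the brass tends to over-contract; the plates restrain it, putting the brass in tension and the nickel alloy in compression. With no external load the two internal forces are equal and opposite, magnitude P.
Equating the net (thermal + elastic) strains gives |α₁ − α₂|·ΔT = P·[1/(A₁E₁) + 1/(A₂E₂)].
|α₁ − α₂|·ΔT = 6×10⁻⁶ × 186 = 0.001116.
1/(A₁E₁) + 1/(A₂E₂) = 1/(1325×97×10³) + 1/(2175×206×10³) = 1.001×10⁻⁸ N⁻¹.
So P = 0.001116 / 1.001×10⁻⁸ = 111.5 kN.
σ_{nickel alloy} = P/A₂ = 111500/2175 = 51.25 MPa, compressive.

σ ≈ 51.2 MPa (compressive)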